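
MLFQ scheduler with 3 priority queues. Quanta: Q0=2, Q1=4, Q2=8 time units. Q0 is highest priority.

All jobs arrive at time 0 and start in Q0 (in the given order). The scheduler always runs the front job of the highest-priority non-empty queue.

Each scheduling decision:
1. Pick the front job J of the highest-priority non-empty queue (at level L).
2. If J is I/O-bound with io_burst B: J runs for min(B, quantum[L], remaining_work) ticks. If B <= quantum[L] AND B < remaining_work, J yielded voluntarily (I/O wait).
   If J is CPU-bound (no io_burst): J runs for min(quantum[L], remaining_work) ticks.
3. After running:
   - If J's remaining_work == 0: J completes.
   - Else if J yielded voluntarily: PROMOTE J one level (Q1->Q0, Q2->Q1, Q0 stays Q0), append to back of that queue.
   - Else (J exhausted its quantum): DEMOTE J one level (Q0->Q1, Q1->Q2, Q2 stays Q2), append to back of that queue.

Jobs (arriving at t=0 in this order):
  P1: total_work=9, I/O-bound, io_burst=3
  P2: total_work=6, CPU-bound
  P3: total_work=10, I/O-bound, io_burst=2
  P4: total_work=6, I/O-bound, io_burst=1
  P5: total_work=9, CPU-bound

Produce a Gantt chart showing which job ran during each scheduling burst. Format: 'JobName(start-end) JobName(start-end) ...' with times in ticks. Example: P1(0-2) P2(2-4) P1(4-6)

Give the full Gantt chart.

Answer: P1(0-2) P2(2-4) P3(4-6) P4(6-7) P5(7-9) P3(9-11) P4(11-12) P3(12-14) P4(14-15) P3(15-17) P4(17-18) P3(18-20) P4(20-21) P4(21-22) P1(22-25) P1(25-27) P2(27-31) P5(31-35) P1(35-37) P5(37-40)

Derivation:
t=0-2: P1@Q0 runs 2, rem=7, quantum used, demote→Q1. Q0=[P2,P3,P4,P5] Q1=[P1] Q2=[]
t=2-4: P2@Q0 runs 2, rem=4, quantum used, demote→Q1. Q0=[P3,P4,P5] Q1=[P1,P2] Q2=[]
t=4-6: P3@Q0 runs 2, rem=8, I/O yield, promote→Q0. Q0=[P4,P5,P3] Q1=[P1,P2] Q2=[]
t=6-7: P4@Q0 runs 1, rem=5, I/O yield, promote→Q0. Q0=[P5,P3,P4] Q1=[P1,P2] Q2=[]
t=7-9: P5@Q0 runs 2, rem=7, quantum used, demote→Q1. Q0=[P3,P4] Q1=[P1,P2,P5] Q2=[]
t=9-11: P3@Q0 runs 2, rem=6, I/O yield, promote→Q0. Q0=[P4,P3] Q1=[P1,P2,P5] Q2=[]
t=11-12: P4@Q0 runs 1, rem=4, I/O yield, promote→Q0. Q0=[P3,P4] Q1=[P1,P2,P5] Q2=[]
t=12-14: P3@Q0 runs 2, rem=4, I/O yield, promote→Q0. Q0=[P4,P3] Q1=[P1,P2,P5] Q2=[]
t=14-15: P4@Q0 runs 1, rem=3, I/O yield, promote→Q0. Q0=[P3,P4] Q1=[P1,P2,P5] Q2=[]
t=15-17: P3@Q0 runs 2, rem=2, I/O yield, promote→Q0. Q0=[P4,P3] Q1=[P1,P2,P5] Q2=[]
t=17-18: P4@Q0 runs 1, rem=2, I/O yield, promote→Q0. Q0=[P3,P4] Q1=[P1,P2,P5] Q2=[]
t=18-20: P3@Q0 runs 2, rem=0, completes. Q0=[P4] Q1=[P1,P2,P5] Q2=[]
t=20-21: P4@Q0 runs 1, rem=1, I/O yield, promote→Q0. Q0=[P4] Q1=[P1,P2,P5] Q2=[]
t=21-22: P4@Q0 runs 1, rem=0, completes. Q0=[] Q1=[P1,P2,P5] Q2=[]
t=22-25: P1@Q1 runs 3, rem=4, I/O yield, promote→Q0. Q0=[P1] Q1=[P2,P5] Q2=[]
t=25-27: P1@Q0 runs 2, rem=2, quantum used, demote→Q1. Q0=[] Q1=[P2,P5,P1] Q2=[]
t=27-31: P2@Q1 runs 4, rem=0, completes. Q0=[] Q1=[P5,P1] Q2=[]
t=31-35: P5@Q1 runs 4, rem=3, quantum used, demote→Q2. Q0=[] Q1=[P1] Q2=[P5]
t=35-37: P1@Q1 runs 2, rem=0, completes. Q0=[] Q1=[] Q2=[P5]
t=37-40: P5@Q2 runs 3, rem=0, completes. Q0=[] Q1=[] Q2=[]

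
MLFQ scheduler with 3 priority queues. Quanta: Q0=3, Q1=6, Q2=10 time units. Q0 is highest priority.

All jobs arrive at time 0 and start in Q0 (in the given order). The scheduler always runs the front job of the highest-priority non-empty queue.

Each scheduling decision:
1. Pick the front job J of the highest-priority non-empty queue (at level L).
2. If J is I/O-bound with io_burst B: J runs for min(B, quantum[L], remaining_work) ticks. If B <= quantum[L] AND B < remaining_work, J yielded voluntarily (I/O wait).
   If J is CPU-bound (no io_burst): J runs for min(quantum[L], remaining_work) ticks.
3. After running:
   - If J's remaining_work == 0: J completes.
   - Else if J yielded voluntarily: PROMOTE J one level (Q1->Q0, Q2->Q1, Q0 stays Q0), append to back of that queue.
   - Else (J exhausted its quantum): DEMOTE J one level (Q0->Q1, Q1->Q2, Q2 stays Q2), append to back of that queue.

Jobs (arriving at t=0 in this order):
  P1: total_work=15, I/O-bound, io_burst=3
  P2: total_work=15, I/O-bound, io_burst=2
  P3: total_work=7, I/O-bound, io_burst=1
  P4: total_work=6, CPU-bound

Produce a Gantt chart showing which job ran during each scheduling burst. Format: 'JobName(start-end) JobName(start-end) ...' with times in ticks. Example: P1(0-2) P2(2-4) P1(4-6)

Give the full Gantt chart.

Answer: P1(0-3) P2(3-5) P3(5-6) P4(6-9) P1(9-12) P2(12-14) P3(14-15) P1(15-18) P2(18-20) P3(20-21) P1(21-24) P2(24-26) P3(26-27) P1(27-30) P2(30-32) P3(32-33) P2(33-35) P3(35-36) P2(36-38) P3(38-39) P2(39-40) P4(40-43)

Derivation:
t=0-3: P1@Q0 runs 3, rem=12, I/O yield, promote→Q0. Q0=[P2,P3,P4,P1] Q1=[] Q2=[]
t=3-5: P2@Q0 runs 2, rem=13, I/O yield, promote→Q0. Q0=[P3,P4,P1,P2] Q1=[] Q2=[]
t=5-6: P3@Q0 runs 1, rem=6, I/O yield, promote→Q0. Q0=[P4,P1,P2,P3] Q1=[] Q2=[]
t=6-9: P4@Q0 runs 3, rem=3, quantum used, demote→Q1. Q0=[P1,P2,P3] Q1=[P4] Q2=[]
t=9-12: P1@Q0 runs 3, rem=9, I/O yield, promote→Q0. Q0=[P2,P3,P1] Q1=[P4] Q2=[]
t=12-14: P2@Q0 runs 2, rem=11, I/O yield, promote→Q0. Q0=[P3,P1,P2] Q1=[P4] Q2=[]
t=14-15: P3@Q0 runs 1, rem=5, I/O yield, promote→Q0. Q0=[P1,P2,P3] Q1=[P4] Q2=[]
t=15-18: P1@Q0 runs 3, rem=6, I/O yield, promote→Q0. Q0=[P2,P3,P1] Q1=[P4] Q2=[]
t=18-20: P2@Q0 runs 2, rem=9, I/O yield, promote→Q0. Q0=[P3,P1,P2] Q1=[P4] Q2=[]
t=20-21: P3@Q0 runs 1, rem=4, I/O yield, promote→Q0. Q0=[P1,P2,P3] Q1=[P4] Q2=[]
t=21-24: P1@Q0 runs 3, rem=3, I/O yield, promote→Q0. Q0=[P2,P3,P1] Q1=[P4] Q2=[]
t=24-26: P2@Q0 runs 2, rem=7, I/O yield, promote→Q0. Q0=[P3,P1,P2] Q1=[P4] Q2=[]
t=26-27: P3@Q0 runs 1, rem=3, I/O yield, promote→Q0. Q0=[P1,P2,P3] Q1=[P4] Q2=[]
t=27-30: P1@Q0 runs 3, rem=0, completes. Q0=[P2,P3] Q1=[P4] Q2=[]
t=30-32: P2@Q0 runs 2, rem=5, I/O yield, promote→Q0. Q0=[P3,P2] Q1=[P4] Q2=[]
t=32-33: P3@Q0 runs 1, rem=2, I/O yield, promote→Q0. Q0=[P2,P3] Q1=[P4] Q2=[]
t=33-35: P2@Q0 runs 2, rem=3, I/O yield, promote→Q0. Q0=[P3,P2] Q1=[P4] Q2=[]
t=35-36: P3@Q0 runs 1, rem=1, I/O yield, promote→Q0. Q0=[P2,P3] Q1=[P4] Q2=[]
t=36-38: P2@Q0 runs 2, rem=1, I/O yield, promote→Q0. Q0=[P3,P2] Q1=[P4] Q2=[]
t=38-39: P3@Q0 runs 1, rem=0, completes. Q0=[P2] Q1=[P4] Q2=[]
t=39-40: P2@Q0 runs 1, rem=0, completes. Q0=[] Q1=[P4] Q2=[]
t=40-43: P4@Q1 runs 3, rem=0, completes. Q0=[] Q1=[] Q2=[]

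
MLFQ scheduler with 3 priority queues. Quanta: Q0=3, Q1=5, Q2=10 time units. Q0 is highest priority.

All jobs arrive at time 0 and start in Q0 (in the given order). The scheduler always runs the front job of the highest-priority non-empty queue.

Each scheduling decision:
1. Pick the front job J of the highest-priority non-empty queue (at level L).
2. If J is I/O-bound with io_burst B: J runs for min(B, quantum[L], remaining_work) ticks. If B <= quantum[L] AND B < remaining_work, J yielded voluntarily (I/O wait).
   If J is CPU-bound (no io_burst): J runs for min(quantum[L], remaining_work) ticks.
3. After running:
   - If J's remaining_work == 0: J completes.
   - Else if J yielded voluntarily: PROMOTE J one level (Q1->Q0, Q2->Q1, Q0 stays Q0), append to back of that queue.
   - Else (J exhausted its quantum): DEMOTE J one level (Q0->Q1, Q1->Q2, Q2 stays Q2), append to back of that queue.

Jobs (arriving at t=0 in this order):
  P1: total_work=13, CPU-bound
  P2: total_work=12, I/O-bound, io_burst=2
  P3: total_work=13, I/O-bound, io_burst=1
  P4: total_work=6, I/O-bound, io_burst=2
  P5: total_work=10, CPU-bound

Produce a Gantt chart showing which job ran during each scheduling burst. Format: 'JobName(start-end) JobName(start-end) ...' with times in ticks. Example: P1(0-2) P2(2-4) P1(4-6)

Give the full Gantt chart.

Answer: P1(0-3) P2(3-5) P3(5-6) P4(6-8) P5(8-11) P2(11-13) P3(13-14) P4(14-16) P2(16-18) P3(18-19) P4(19-21) P2(21-23) P3(23-24) P2(24-26) P3(26-27) P2(27-29) P3(29-30) P3(30-31) P3(31-32) P3(32-33) P3(33-34) P3(34-35) P3(35-36) P3(36-37) P1(37-42) P5(42-47) P1(47-52) P5(52-54)

Derivation:
t=0-3: P1@Q0 runs 3, rem=10, quantum used, demote→Q1. Q0=[P2,P3,P4,P5] Q1=[P1] Q2=[]
t=3-5: P2@Q0 runs 2, rem=10, I/O yield, promote→Q0. Q0=[P3,P4,P5,P2] Q1=[P1] Q2=[]
t=5-6: P3@Q0 runs 1, rem=12, I/O yield, promote→Q0. Q0=[P4,P5,P2,P3] Q1=[P1] Q2=[]
t=6-8: P4@Q0 runs 2, rem=4, I/O yield, promote→Q0. Q0=[P5,P2,P3,P4] Q1=[P1] Q2=[]
t=8-11: P5@Q0 runs 3, rem=7, quantum used, demote→Q1. Q0=[P2,P3,P4] Q1=[P1,P5] Q2=[]
t=11-13: P2@Q0 runs 2, rem=8, I/O yield, promote→Q0. Q0=[P3,P4,P2] Q1=[P1,P5] Q2=[]
t=13-14: P3@Q0 runs 1, rem=11, I/O yield, promote→Q0. Q0=[P4,P2,P3] Q1=[P1,P5] Q2=[]
t=14-16: P4@Q0 runs 2, rem=2, I/O yield, promote→Q0. Q0=[P2,P3,P4] Q1=[P1,P5] Q2=[]
t=16-18: P2@Q0 runs 2, rem=6, I/O yield, promote→Q0. Q0=[P3,P4,P2] Q1=[P1,P5] Q2=[]
t=18-19: P3@Q0 runs 1, rem=10, I/O yield, promote→Q0. Q0=[P4,P2,P3] Q1=[P1,P5] Q2=[]
t=19-21: P4@Q0 runs 2, rem=0, completes. Q0=[P2,P3] Q1=[P1,P5] Q2=[]
t=21-23: P2@Q0 runs 2, rem=4, I/O yield, promote→Q0. Q0=[P3,P2] Q1=[P1,P5] Q2=[]
t=23-24: P3@Q0 runs 1, rem=9, I/O yield, promote→Q0. Q0=[P2,P3] Q1=[P1,P5] Q2=[]
t=24-26: P2@Q0 runs 2, rem=2, I/O yield, promote→Q0. Q0=[P3,P2] Q1=[P1,P5] Q2=[]
t=26-27: P3@Q0 runs 1, rem=8, I/O yield, promote→Q0. Q0=[P2,P3] Q1=[P1,P5] Q2=[]
t=27-29: P2@Q0 runs 2, rem=0, completes. Q0=[P3] Q1=[P1,P5] Q2=[]
t=29-30: P3@Q0 runs 1, rem=7, I/O yield, promote→Q0. Q0=[P3] Q1=[P1,P5] Q2=[]
t=30-31: P3@Q0 runs 1, rem=6, I/O yield, promote→Q0. Q0=[P3] Q1=[P1,P5] Q2=[]
t=31-32: P3@Q0 runs 1, rem=5, I/O yield, promote→Q0. Q0=[P3] Q1=[P1,P5] Q2=[]
t=32-33: P3@Q0 runs 1, rem=4, I/O yield, promote→Q0. Q0=[P3] Q1=[P1,P5] Q2=[]
t=33-34: P3@Q0 runs 1, rem=3, I/O yield, promote→Q0. Q0=[P3] Q1=[P1,P5] Q2=[]
t=34-35: P3@Q0 runs 1, rem=2, I/O yield, promote→Q0. Q0=[P3] Q1=[P1,P5] Q2=[]
t=35-36: P3@Q0 runs 1, rem=1, I/O yield, promote→Q0. Q0=[P3] Q1=[P1,P5] Q2=[]
t=36-37: P3@Q0 runs 1, rem=0, completes. Q0=[] Q1=[P1,P5] Q2=[]
t=37-42: P1@Q1 runs 5, rem=5, quantum used, demote→Q2. Q0=[] Q1=[P5] Q2=[P1]
t=42-47: P5@Q1 runs 5, rem=2, quantum used, demote→Q2. Q0=[] Q1=[] Q2=[P1,P5]
t=47-52: P1@Q2 runs 5, rem=0, completes. Q0=[] Q1=[] Q2=[P5]
t=52-54: P5@Q2 runs 2, rem=0, completes. Q0=[] Q1=[] Q2=[]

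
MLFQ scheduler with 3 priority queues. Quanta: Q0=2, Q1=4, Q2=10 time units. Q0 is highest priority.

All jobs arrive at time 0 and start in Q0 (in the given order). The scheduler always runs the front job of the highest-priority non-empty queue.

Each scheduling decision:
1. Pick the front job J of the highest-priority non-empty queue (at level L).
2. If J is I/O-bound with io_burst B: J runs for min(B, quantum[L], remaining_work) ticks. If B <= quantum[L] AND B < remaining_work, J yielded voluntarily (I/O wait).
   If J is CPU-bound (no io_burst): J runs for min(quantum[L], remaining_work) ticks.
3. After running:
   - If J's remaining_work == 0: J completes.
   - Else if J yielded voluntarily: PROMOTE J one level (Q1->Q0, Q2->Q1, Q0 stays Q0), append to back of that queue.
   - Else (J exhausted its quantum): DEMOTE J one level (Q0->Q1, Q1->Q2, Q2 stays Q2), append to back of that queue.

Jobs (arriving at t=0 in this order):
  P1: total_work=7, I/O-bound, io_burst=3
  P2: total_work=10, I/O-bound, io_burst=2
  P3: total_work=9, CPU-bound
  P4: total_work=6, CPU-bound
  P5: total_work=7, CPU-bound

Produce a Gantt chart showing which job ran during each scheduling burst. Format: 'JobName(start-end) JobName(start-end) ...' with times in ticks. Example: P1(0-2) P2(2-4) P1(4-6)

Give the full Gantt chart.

t=0-2: P1@Q0 runs 2, rem=5, quantum used, demote→Q1. Q0=[P2,P3,P4,P5] Q1=[P1] Q2=[]
t=2-4: P2@Q0 runs 2, rem=8, I/O yield, promote→Q0. Q0=[P3,P4,P5,P2] Q1=[P1] Q2=[]
t=4-6: P3@Q0 runs 2, rem=7, quantum used, demote→Q1. Q0=[P4,P5,P2] Q1=[P1,P3] Q2=[]
t=6-8: P4@Q0 runs 2, rem=4, quantum used, demote→Q1. Q0=[P5,P2] Q1=[P1,P3,P4] Q2=[]
t=8-10: P5@Q0 runs 2, rem=5, quantum used, demote→Q1. Q0=[P2] Q1=[P1,P3,P4,P5] Q2=[]
t=10-12: P2@Q0 runs 2, rem=6, I/O yield, promote→Q0. Q0=[P2] Q1=[P1,P3,P4,P5] Q2=[]
t=12-14: P2@Q0 runs 2, rem=4, I/O yield, promote→Q0. Q0=[P2] Q1=[P1,P3,P4,P5] Q2=[]
t=14-16: P2@Q0 runs 2, rem=2, I/O yield, promote→Q0. Q0=[P2] Q1=[P1,P3,P4,P5] Q2=[]
t=16-18: P2@Q0 runs 2, rem=0, completes. Q0=[] Q1=[P1,P3,P4,P5] Q2=[]
t=18-21: P1@Q1 runs 3, rem=2, I/O yield, promote→Q0. Q0=[P1] Q1=[P3,P4,P5] Q2=[]
t=21-23: P1@Q0 runs 2, rem=0, completes. Q0=[] Q1=[P3,P4,P5] Q2=[]
t=23-27: P3@Q1 runs 4, rem=3, quantum used, demote→Q2. Q0=[] Q1=[P4,P5] Q2=[P3]
t=27-31: P4@Q1 runs 4, rem=0, completes. Q0=[] Q1=[P5] Q2=[P3]
t=31-35: P5@Q1 runs 4, rem=1, quantum used, demote→Q2. Q0=[] Q1=[] Q2=[P3,P5]
t=35-38: P3@Q2 runs 3, rem=0, completes. Q0=[] Q1=[] Q2=[P5]
t=38-39: P5@Q2 runs 1, rem=0, completes. Q0=[] Q1=[] Q2=[]

Answer: P1(0-2) P2(2-4) P3(4-6) P4(6-8) P5(8-10) P2(10-12) P2(12-14) P2(14-16) P2(16-18) P1(18-21) P1(21-23) P3(23-27) P4(27-31) P5(31-35) P3(35-38) P5(38-39)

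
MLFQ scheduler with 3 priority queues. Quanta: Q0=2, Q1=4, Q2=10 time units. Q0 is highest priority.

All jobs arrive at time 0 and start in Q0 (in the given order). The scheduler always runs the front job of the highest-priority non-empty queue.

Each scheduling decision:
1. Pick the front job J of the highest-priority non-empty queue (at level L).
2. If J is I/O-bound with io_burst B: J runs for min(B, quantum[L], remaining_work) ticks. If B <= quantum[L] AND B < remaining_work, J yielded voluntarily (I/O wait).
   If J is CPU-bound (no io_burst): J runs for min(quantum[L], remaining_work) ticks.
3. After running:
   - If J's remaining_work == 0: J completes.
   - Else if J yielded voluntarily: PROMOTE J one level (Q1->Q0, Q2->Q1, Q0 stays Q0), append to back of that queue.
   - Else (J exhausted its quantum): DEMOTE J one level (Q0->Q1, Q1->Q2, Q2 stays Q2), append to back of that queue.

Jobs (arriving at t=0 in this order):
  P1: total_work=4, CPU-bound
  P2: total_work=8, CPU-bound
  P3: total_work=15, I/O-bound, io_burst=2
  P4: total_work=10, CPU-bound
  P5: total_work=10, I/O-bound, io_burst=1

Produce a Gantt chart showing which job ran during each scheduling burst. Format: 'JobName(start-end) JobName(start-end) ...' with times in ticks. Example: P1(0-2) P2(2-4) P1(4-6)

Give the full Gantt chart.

t=0-2: P1@Q0 runs 2, rem=2, quantum used, demote→Q1. Q0=[P2,P3,P4,P5] Q1=[P1] Q2=[]
t=2-4: P2@Q0 runs 2, rem=6, quantum used, demote→Q1. Q0=[P3,P4,P5] Q1=[P1,P2] Q2=[]
t=4-6: P3@Q0 runs 2, rem=13, I/O yield, promote→Q0. Q0=[P4,P5,P3] Q1=[P1,P2] Q2=[]
t=6-8: P4@Q0 runs 2, rem=8, quantum used, demote→Q1. Q0=[P5,P3] Q1=[P1,P2,P4] Q2=[]
t=8-9: P5@Q0 runs 1, rem=9, I/O yield, promote→Q0. Q0=[P3,P5] Q1=[P1,P2,P4] Q2=[]
t=9-11: P3@Q0 runs 2, rem=11, I/O yield, promote→Q0. Q0=[P5,P3] Q1=[P1,P2,P4] Q2=[]
t=11-12: P5@Q0 runs 1, rem=8, I/O yield, promote→Q0. Q0=[P3,P5] Q1=[P1,P2,P4] Q2=[]
t=12-14: P3@Q0 runs 2, rem=9, I/O yield, promote→Q0. Q0=[P5,P3] Q1=[P1,P2,P4] Q2=[]
t=14-15: P5@Q0 runs 1, rem=7, I/O yield, promote→Q0. Q0=[P3,P5] Q1=[P1,P2,P4] Q2=[]
t=15-17: P3@Q0 runs 2, rem=7, I/O yield, promote→Q0. Q0=[P5,P3] Q1=[P1,P2,P4] Q2=[]
t=17-18: P5@Q0 runs 1, rem=6, I/O yield, promote→Q0. Q0=[P3,P5] Q1=[P1,P2,P4] Q2=[]
t=18-20: P3@Q0 runs 2, rem=5, I/O yield, promote→Q0. Q0=[P5,P3] Q1=[P1,P2,P4] Q2=[]
t=20-21: P5@Q0 runs 1, rem=5, I/O yield, promote→Q0. Q0=[P3,P5] Q1=[P1,P2,P4] Q2=[]
t=21-23: P3@Q0 runs 2, rem=3, I/O yield, promote→Q0. Q0=[P5,P3] Q1=[P1,P2,P4] Q2=[]
t=23-24: P5@Q0 runs 1, rem=4, I/O yield, promote→Q0. Q0=[P3,P5] Q1=[P1,P2,P4] Q2=[]
t=24-26: P3@Q0 runs 2, rem=1, I/O yield, promote→Q0. Q0=[P5,P3] Q1=[P1,P2,P4] Q2=[]
t=26-27: P5@Q0 runs 1, rem=3, I/O yield, promote→Q0. Q0=[P3,P5] Q1=[P1,P2,P4] Q2=[]
t=27-28: P3@Q0 runs 1, rem=0, completes. Q0=[P5] Q1=[P1,P2,P4] Q2=[]
t=28-29: P5@Q0 runs 1, rem=2, I/O yield, promote→Q0. Q0=[P5] Q1=[P1,P2,P4] Q2=[]
t=29-30: P5@Q0 runs 1, rem=1, I/O yield, promote→Q0. Q0=[P5] Q1=[P1,P2,P4] Q2=[]
t=30-31: P5@Q0 runs 1, rem=0, completes. Q0=[] Q1=[P1,P2,P4] Q2=[]
t=31-33: P1@Q1 runs 2, rem=0, completes. Q0=[] Q1=[P2,P4] Q2=[]
t=33-37: P2@Q1 runs 4, rem=2, quantum used, demote→Q2. Q0=[] Q1=[P4] Q2=[P2]
t=37-41: P4@Q1 runs 4, rem=4, quantum used, demote→Q2. Q0=[] Q1=[] Q2=[P2,P4]
t=41-43: P2@Q2 runs 2, rem=0, completes. Q0=[] Q1=[] Q2=[P4]
t=43-47: P4@Q2 runs 4, rem=0, completes. Q0=[] Q1=[] Q2=[]

Answer: P1(0-2) P2(2-4) P3(4-6) P4(6-8) P5(8-9) P3(9-11) P5(11-12) P3(12-14) P5(14-15) P3(15-17) P5(17-18) P3(18-20) P5(20-21) P3(21-23) P5(23-24) P3(24-26) P5(26-27) P3(27-28) P5(28-29) P5(29-30) P5(30-31) P1(31-33) P2(33-37) P4(37-41) P2(41-43) P4(43-47)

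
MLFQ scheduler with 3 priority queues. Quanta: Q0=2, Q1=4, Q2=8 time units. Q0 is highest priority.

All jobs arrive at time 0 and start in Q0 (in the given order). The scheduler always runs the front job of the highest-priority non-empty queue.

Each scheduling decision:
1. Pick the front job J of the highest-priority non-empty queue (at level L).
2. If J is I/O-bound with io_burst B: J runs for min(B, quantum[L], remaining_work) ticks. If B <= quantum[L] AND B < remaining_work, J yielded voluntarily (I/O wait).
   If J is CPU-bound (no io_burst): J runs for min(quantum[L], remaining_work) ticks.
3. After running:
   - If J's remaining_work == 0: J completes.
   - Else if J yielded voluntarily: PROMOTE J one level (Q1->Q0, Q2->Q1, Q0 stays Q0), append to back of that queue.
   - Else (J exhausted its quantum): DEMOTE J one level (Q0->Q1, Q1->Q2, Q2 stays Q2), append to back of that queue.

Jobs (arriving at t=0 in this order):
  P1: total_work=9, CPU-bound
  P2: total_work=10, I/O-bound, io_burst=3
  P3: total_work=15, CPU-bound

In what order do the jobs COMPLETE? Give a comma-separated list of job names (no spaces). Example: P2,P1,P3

Answer: P2,P1,P3

Derivation:
t=0-2: P1@Q0 runs 2, rem=7, quantum used, demote→Q1. Q0=[P2,P3] Q1=[P1] Q2=[]
t=2-4: P2@Q0 runs 2, rem=8, quantum used, demote→Q1. Q0=[P3] Q1=[P1,P2] Q2=[]
t=4-6: P3@Q0 runs 2, rem=13, quantum used, demote→Q1. Q0=[] Q1=[P1,P2,P3] Q2=[]
t=6-10: P1@Q1 runs 4, rem=3, quantum used, demote→Q2. Q0=[] Q1=[P2,P3] Q2=[P1]
t=10-13: P2@Q1 runs 3, rem=5, I/O yield, promote→Q0. Q0=[P2] Q1=[P3] Q2=[P1]
t=13-15: P2@Q0 runs 2, rem=3, quantum used, demote→Q1. Q0=[] Q1=[P3,P2] Q2=[P1]
t=15-19: P3@Q1 runs 4, rem=9, quantum used, demote→Q2. Q0=[] Q1=[P2] Q2=[P1,P3]
t=19-22: P2@Q1 runs 3, rem=0, completes. Q0=[] Q1=[] Q2=[P1,P3]
t=22-25: P1@Q2 runs 3, rem=0, completes. Q0=[] Q1=[] Q2=[P3]
t=25-33: P3@Q2 runs 8, rem=1, quantum used, demote→Q2. Q0=[] Q1=[] Q2=[P3]
t=33-34: P3@Q2 runs 1, rem=0, completes. Q0=[] Q1=[] Q2=[]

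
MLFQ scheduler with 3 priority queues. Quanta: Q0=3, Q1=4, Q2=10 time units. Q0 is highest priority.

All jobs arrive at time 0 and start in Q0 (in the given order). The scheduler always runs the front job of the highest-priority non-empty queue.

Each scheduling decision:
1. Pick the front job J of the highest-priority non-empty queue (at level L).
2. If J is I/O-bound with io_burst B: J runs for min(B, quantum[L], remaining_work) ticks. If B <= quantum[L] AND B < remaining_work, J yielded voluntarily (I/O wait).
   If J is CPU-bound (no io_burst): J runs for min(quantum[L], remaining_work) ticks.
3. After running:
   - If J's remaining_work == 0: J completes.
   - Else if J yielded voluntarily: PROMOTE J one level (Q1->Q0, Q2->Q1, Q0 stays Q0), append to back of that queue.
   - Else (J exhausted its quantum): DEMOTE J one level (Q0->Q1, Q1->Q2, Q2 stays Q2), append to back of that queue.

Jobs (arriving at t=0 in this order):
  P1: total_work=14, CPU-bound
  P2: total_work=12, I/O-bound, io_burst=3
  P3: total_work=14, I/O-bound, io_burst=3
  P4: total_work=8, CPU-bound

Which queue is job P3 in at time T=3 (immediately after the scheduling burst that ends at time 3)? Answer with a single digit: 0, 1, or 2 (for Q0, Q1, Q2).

t=0-3: P1@Q0 runs 3, rem=11, quantum used, demote→Q1. Q0=[P2,P3,P4] Q1=[P1] Q2=[]
t=3-6: P2@Q0 runs 3, rem=9, I/O yield, promote→Q0. Q0=[P3,P4,P2] Q1=[P1] Q2=[]
t=6-9: P3@Q0 runs 3, rem=11, I/O yield, promote→Q0. Q0=[P4,P2,P3] Q1=[P1] Q2=[]
t=9-12: P4@Q0 runs 3, rem=5, quantum used, demote→Q1. Q0=[P2,P3] Q1=[P1,P4] Q2=[]
t=12-15: P2@Q0 runs 3, rem=6, I/O yield, promote→Q0. Q0=[P3,P2] Q1=[P1,P4] Q2=[]
t=15-18: P3@Q0 runs 3, rem=8, I/O yield, promote→Q0. Q0=[P2,P3] Q1=[P1,P4] Q2=[]
t=18-21: P2@Q0 runs 3, rem=3, I/O yield, promote→Q0. Q0=[P3,P2] Q1=[P1,P4] Q2=[]
t=21-24: P3@Q0 runs 3, rem=5, I/O yield, promote→Q0. Q0=[P2,P3] Q1=[P1,P4] Q2=[]
t=24-27: P2@Q0 runs 3, rem=0, completes. Q0=[P3] Q1=[P1,P4] Q2=[]
t=27-30: P3@Q0 runs 3, rem=2, I/O yield, promote→Q0. Q0=[P3] Q1=[P1,P4] Q2=[]
t=30-32: P3@Q0 runs 2, rem=0, completes. Q0=[] Q1=[P1,P4] Q2=[]
t=32-36: P1@Q1 runs 4, rem=7, quantum used, demote→Q2. Q0=[] Q1=[P4] Q2=[P1]
t=36-40: P4@Q1 runs 4, rem=1, quantum used, demote→Q2. Q0=[] Q1=[] Q2=[P1,P4]
t=40-47: P1@Q2 runs 7, rem=0, completes. Q0=[] Q1=[] Q2=[P4]
t=47-48: P4@Q2 runs 1, rem=0, completes. Q0=[] Q1=[] Q2=[]

Answer: 0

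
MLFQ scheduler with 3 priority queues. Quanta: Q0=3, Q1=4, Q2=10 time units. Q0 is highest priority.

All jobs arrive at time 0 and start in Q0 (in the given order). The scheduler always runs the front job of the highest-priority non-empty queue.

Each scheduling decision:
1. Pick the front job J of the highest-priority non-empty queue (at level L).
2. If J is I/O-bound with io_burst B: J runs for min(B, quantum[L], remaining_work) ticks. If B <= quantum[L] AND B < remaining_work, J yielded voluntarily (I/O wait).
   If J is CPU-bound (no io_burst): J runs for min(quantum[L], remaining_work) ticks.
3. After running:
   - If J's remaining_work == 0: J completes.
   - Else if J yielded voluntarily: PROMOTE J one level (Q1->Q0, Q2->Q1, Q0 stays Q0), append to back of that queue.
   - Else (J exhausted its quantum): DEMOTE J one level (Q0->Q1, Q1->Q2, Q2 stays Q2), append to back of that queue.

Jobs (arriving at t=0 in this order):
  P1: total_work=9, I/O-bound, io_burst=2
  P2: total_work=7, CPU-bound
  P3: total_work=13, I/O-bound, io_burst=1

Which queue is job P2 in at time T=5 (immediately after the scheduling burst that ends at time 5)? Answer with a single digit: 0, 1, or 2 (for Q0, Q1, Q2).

Answer: 1

Derivation:
t=0-2: P1@Q0 runs 2, rem=7, I/O yield, promote→Q0. Q0=[P2,P3,P1] Q1=[] Q2=[]
t=2-5: P2@Q0 runs 3, rem=4, quantum used, demote→Q1. Q0=[P3,P1] Q1=[P2] Q2=[]
t=5-6: P3@Q0 runs 1, rem=12, I/O yield, promote→Q0. Q0=[P1,P3] Q1=[P2] Q2=[]
t=6-8: P1@Q0 runs 2, rem=5, I/O yield, promote→Q0. Q0=[P3,P1] Q1=[P2] Q2=[]
t=8-9: P3@Q0 runs 1, rem=11, I/O yield, promote→Q0. Q0=[P1,P3] Q1=[P2] Q2=[]
t=9-11: P1@Q0 runs 2, rem=3, I/O yield, promote→Q0. Q0=[P3,P1] Q1=[P2] Q2=[]
t=11-12: P3@Q0 runs 1, rem=10, I/O yield, promote→Q0. Q0=[P1,P3] Q1=[P2] Q2=[]
t=12-14: P1@Q0 runs 2, rem=1, I/O yield, promote→Q0. Q0=[P3,P1] Q1=[P2] Q2=[]
t=14-15: P3@Q0 runs 1, rem=9, I/O yield, promote→Q0. Q0=[P1,P3] Q1=[P2] Q2=[]
t=15-16: P1@Q0 runs 1, rem=0, completes. Q0=[P3] Q1=[P2] Q2=[]
t=16-17: P3@Q0 runs 1, rem=8, I/O yield, promote→Q0. Q0=[P3] Q1=[P2] Q2=[]
t=17-18: P3@Q0 runs 1, rem=7, I/O yield, promote→Q0. Q0=[P3] Q1=[P2] Q2=[]
t=18-19: P3@Q0 runs 1, rem=6, I/O yield, promote→Q0. Q0=[P3] Q1=[P2] Q2=[]
t=19-20: P3@Q0 runs 1, rem=5, I/O yield, promote→Q0. Q0=[P3] Q1=[P2] Q2=[]
t=20-21: P3@Q0 runs 1, rem=4, I/O yield, promote→Q0. Q0=[P3] Q1=[P2] Q2=[]
t=21-22: P3@Q0 runs 1, rem=3, I/O yield, promote→Q0. Q0=[P3] Q1=[P2] Q2=[]
t=22-23: P3@Q0 runs 1, rem=2, I/O yield, promote→Q0. Q0=[P3] Q1=[P2] Q2=[]
t=23-24: P3@Q0 runs 1, rem=1, I/O yield, promote→Q0. Q0=[P3] Q1=[P2] Q2=[]
t=24-25: P3@Q0 runs 1, rem=0, completes. Q0=[] Q1=[P2] Q2=[]
t=25-29: P2@Q1 runs 4, rem=0, completes. Q0=[] Q1=[] Q2=[]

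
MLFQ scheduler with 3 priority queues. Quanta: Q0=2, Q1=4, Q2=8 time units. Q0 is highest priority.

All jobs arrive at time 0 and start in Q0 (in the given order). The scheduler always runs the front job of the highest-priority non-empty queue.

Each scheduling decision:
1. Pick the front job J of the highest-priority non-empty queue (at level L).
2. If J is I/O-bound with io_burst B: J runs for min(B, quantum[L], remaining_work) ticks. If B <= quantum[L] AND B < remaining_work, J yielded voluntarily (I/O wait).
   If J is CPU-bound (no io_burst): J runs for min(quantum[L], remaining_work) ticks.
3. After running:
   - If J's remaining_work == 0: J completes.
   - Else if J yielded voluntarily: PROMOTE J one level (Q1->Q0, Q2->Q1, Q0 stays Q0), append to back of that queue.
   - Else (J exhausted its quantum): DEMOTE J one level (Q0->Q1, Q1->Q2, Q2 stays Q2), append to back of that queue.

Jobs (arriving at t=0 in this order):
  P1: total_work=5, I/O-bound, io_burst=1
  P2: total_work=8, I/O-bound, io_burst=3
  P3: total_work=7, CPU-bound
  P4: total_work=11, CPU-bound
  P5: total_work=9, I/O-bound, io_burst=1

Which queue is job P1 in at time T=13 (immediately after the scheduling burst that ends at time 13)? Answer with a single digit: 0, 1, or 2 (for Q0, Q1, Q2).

t=0-1: P1@Q0 runs 1, rem=4, I/O yield, promote→Q0. Q0=[P2,P3,P4,P5,P1] Q1=[] Q2=[]
t=1-3: P2@Q0 runs 2, rem=6, quantum used, demote→Q1. Q0=[P3,P4,P5,P1] Q1=[P2] Q2=[]
t=3-5: P3@Q0 runs 2, rem=5, quantum used, demote→Q1. Q0=[P4,P5,P1] Q1=[P2,P3] Q2=[]
t=5-7: P4@Q0 runs 2, rem=9, quantum used, demote→Q1. Q0=[P5,P1] Q1=[P2,P3,P4] Q2=[]
t=7-8: P5@Q0 runs 1, rem=8, I/O yield, promote→Q0. Q0=[P1,P5] Q1=[P2,P3,P4] Q2=[]
t=8-9: P1@Q0 runs 1, rem=3, I/O yield, promote→Q0. Q0=[P5,P1] Q1=[P2,P3,P4] Q2=[]
t=9-10: P5@Q0 runs 1, rem=7, I/O yield, promote→Q0. Q0=[P1,P5] Q1=[P2,P3,P4] Q2=[]
t=10-11: P1@Q0 runs 1, rem=2, I/O yield, promote→Q0. Q0=[P5,P1] Q1=[P2,P3,P4] Q2=[]
t=11-12: P5@Q0 runs 1, rem=6, I/O yield, promote→Q0. Q0=[P1,P5] Q1=[P2,P3,P4] Q2=[]
t=12-13: P1@Q0 runs 1, rem=1, I/O yield, promote→Q0. Q0=[P5,P1] Q1=[P2,P3,P4] Q2=[]
t=13-14: P5@Q0 runs 1, rem=5, I/O yield, promote→Q0. Q0=[P1,P5] Q1=[P2,P3,P4] Q2=[]
t=14-15: P1@Q0 runs 1, rem=0, completes. Q0=[P5] Q1=[P2,P3,P4] Q2=[]
t=15-16: P5@Q0 runs 1, rem=4, I/O yield, promote→Q0. Q0=[P5] Q1=[P2,P3,P4] Q2=[]
t=16-17: P5@Q0 runs 1, rem=3, I/O yield, promote→Q0. Q0=[P5] Q1=[P2,P3,P4] Q2=[]
t=17-18: P5@Q0 runs 1, rem=2, I/O yield, promote→Q0. Q0=[P5] Q1=[P2,P3,P4] Q2=[]
t=18-19: P5@Q0 runs 1, rem=1, I/O yield, promote→Q0. Q0=[P5] Q1=[P2,P3,P4] Q2=[]
t=19-20: P5@Q0 runs 1, rem=0, completes. Q0=[] Q1=[P2,P3,P4] Q2=[]
t=20-23: P2@Q1 runs 3, rem=3, I/O yield, promote→Q0. Q0=[P2] Q1=[P3,P4] Q2=[]
t=23-25: P2@Q0 runs 2, rem=1, quantum used, demote→Q1. Q0=[] Q1=[P3,P4,P2] Q2=[]
t=25-29: P3@Q1 runs 4, rem=1, quantum used, demote→Q2. Q0=[] Q1=[P4,P2] Q2=[P3]
t=29-33: P4@Q1 runs 4, rem=5, quantum used, demote→Q2. Q0=[] Q1=[P2] Q2=[P3,P4]
t=33-34: P2@Q1 runs 1, rem=0, completes. Q0=[] Q1=[] Q2=[P3,P4]
t=34-35: P3@Q2 runs 1, rem=0, completes. Q0=[] Q1=[] Q2=[P4]
t=35-40: P4@Q2 runs 5, rem=0, completes. Q0=[] Q1=[] Q2=[]

Answer: 0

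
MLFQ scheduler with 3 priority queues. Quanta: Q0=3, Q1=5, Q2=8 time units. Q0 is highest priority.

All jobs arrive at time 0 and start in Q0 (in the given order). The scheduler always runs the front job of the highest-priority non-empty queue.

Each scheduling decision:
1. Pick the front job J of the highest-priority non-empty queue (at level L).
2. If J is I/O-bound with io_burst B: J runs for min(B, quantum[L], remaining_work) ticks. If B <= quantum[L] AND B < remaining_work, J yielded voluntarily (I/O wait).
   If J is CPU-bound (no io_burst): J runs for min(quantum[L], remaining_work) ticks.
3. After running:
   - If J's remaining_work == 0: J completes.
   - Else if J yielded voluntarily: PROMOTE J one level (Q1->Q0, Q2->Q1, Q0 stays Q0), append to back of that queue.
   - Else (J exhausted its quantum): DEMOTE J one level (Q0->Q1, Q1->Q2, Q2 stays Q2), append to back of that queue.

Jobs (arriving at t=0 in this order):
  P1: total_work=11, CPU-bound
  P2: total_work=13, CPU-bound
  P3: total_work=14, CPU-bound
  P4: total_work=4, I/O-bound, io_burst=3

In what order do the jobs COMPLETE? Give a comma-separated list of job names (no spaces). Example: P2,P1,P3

Answer: P4,P1,P2,P3

Derivation:
t=0-3: P1@Q0 runs 3, rem=8, quantum used, demote→Q1. Q0=[P2,P3,P4] Q1=[P1] Q2=[]
t=3-6: P2@Q0 runs 3, rem=10, quantum used, demote→Q1. Q0=[P3,P4] Q1=[P1,P2] Q2=[]
t=6-9: P3@Q0 runs 3, rem=11, quantum used, demote→Q1. Q0=[P4] Q1=[P1,P2,P3] Q2=[]
t=9-12: P4@Q0 runs 3, rem=1, I/O yield, promote→Q0. Q0=[P4] Q1=[P1,P2,P3] Q2=[]
t=12-13: P4@Q0 runs 1, rem=0, completes. Q0=[] Q1=[P1,P2,P3] Q2=[]
t=13-18: P1@Q1 runs 5, rem=3, quantum used, demote→Q2. Q0=[] Q1=[P2,P3] Q2=[P1]
t=18-23: P2@Q1 runs 5, rem=5, quantum used, demote→Q2. Q0=[] Q1=[P3] Q2=[P1,P2]
t=23-28: P3@Q1 runs 5, rem=6, quantum used, demote→Q2. Q0=[] Q1=[] Q2=[P1,P2,P3]
t=28-31: P1@Q2 runs 3, rem=0, completes. Q0=[] Q1=[] Q2=[P2,P3]
t=31-36: P2@Q2 runs 5, rem=0, completes. Q0=[] Q1=[] Q2=[P3]
t=36-42: P3@Q2 runs 6, rem=0, completes. Q0=[] Q1=[] Q2=[]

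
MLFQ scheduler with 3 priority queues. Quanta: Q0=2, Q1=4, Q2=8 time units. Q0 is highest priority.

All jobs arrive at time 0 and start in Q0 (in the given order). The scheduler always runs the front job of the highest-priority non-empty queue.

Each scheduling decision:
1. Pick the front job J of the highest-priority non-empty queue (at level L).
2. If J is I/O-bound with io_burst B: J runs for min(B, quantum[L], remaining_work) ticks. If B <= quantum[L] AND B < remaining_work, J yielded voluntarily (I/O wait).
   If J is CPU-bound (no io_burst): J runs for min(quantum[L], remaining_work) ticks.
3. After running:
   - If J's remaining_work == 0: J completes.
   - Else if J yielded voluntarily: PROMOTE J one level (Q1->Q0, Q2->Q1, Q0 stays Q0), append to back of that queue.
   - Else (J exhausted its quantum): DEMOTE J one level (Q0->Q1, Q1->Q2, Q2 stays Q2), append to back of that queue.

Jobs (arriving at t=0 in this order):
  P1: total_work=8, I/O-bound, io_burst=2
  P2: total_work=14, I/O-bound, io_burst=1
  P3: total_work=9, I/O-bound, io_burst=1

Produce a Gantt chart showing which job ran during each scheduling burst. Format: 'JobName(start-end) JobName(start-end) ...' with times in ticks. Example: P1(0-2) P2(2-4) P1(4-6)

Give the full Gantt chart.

Answer: P1(0-2) P2(2-3) P3(3-4) P1(4-6) P2(6-7) P3(7-8) P1(8-10) P2(10-11) P3(11-12) P1(12-14) P2(14-15) P3(15-16) P2(16-17) P3(17-18) P2(18-19) P3(19-20) P2(20-21) P3(21-22) P2(22-23) P3(23-24) P2(24-25) P3(25-26) P2(26-27) P2(27-28) P2(28-29) P2(29-30) P2(30-31)

Derivation:
t=0-2: P1@Q0 runs 2, rem=6, I/O yield, promote→Q0. Q0=[P2,P3,P1] Q1=[] Q2=[]
t=2-3: P2@Q0 runs 1, rem=13, I/O yield, promote→Q0. Q0=[P3,P1,P2] Q1=[] Q2=[]
t=3-4: P3@Q0 runs 1, rem=8, I/O yield, promote→Q0. Q0=[P1,P2,P3] Q1=[] Q2=[]
t=4-6: P1@Q0 runs 2, rem=4, I/O yield, promote→Q0. Q0=[P2,P3,P1] Q1=[] Q2=[]
t=6-7: P2@Q0 runs 1, rem=12, I/O yield, promote→Q0. Q0=[P3,P1,P2] Q1=[] Q2=[]
t=7-8: P3@Q0 runs 1, rem=7, I/O yield, promote→Q0. Q0=[P1,P2,P3] Q1=[] Q2=[]
t=8-10: P1@Q0 runs 2, rem=2, I/O yield, promote→Q0. Q0=[P2,P3,P1] Q1=[] Q2=[]
t=10-11: P2@Q0 runs 1, rem=11, I/O yield, promote→Q0. Q0=[P3,P1,P2] Q1=[] Q2=[]
t=11-12: P3@Q0 runs 1, rem=6, I/O yield, promote→Q0. Q0=[P1,P2,P3] Q1=[] Q2=[]
t=12-14: P1@Q0 runs 2, rem=0, completes. Q0=[P2,P3] Q1=[] Q2=[]
t=14-15: P2@Q0 runs 1, rem=10, I/O yield, promote→Q0. Q0=[P3,P2] Q1=[] Q2=[]
t=15-16: P3@Q0 runs 1, rem=5, I/O yield, promote→Q0. Q0=[P2,P3] Q1=[] Q2=[]
t=16-17: P2@Q0 runs 1, rem=9, I/O yield, promote→Q0. Q0=[P3,P2] Q1=[] Q2=[]
t=17-18: P3@Q0 runs 1, rem=4, I/O yield, promote→Q0. Q0=[P2,P3] Q1=[] Q2=[]
t=18-19: P2@Q0 runs 1, rem=8, I/O yield, promote→Q0. Q0=[P3,P2] Q1=[] Q2=[]
t=19-20: P3@Q0 runs 1, rem=3, I/O yield, promote→Q0. Q0=[P2,P3] Q1=[] Q2=[]
t=20-21: P2@Q0 runs 1, rem=7, I/O yield, promote→Q0. Q0=[P3,P2] Q1=[] Q2=[]
t=21-22: P3@Q0 runs 1, rem=2, I/O yield, promote→Q0. Q0=[P2,P3] Q1=[] Q2=[]
t=22-23: P2@Q0 runs 1, rem=6, I/O yield, promote→Q0. Q0=[P3,P2] Q1=[] Q2=[]
t=23-24: P3@Q0 runs 1, rem=1, I/O yield, promote→Q0. Q0=[P2,P3] Q1=[] Q2=[]
t=24-25: P2@Q0 runs 1, rem=5, I/O yield, promote→Q0. Q0=[P3,P2] Q1=[] Q2=[]
t=25-26: P3@Q0 runs 1, rem=0, completes. Q0=[P2] Q1=[] Q2=[]
t=26-27: P2@Q0 runs 1, rem=4, I/O yield, promote→Q0. Q0=[P2] Q1=[] Q2=[]
t=27-28: P2@Q0 runs 1, rem=3, I/O yield, promote→Q0. Q0=[P2] Q1=[] Q2=[]
t=28-29: P2@Q0 runs 1, rem=2, I/O yield, promote→Q0. Q0=[P2] Q1=[] Q2=[]
t=29-30: P2@Q0 runs 1, rem=1, I/O yield, promote→Q0. Q0=[P2] Q1=[] Q2=[]
t=30-31: P2@Q0 runs 1, rem=0, completes. Q0=[] Q1=[] Q2=[]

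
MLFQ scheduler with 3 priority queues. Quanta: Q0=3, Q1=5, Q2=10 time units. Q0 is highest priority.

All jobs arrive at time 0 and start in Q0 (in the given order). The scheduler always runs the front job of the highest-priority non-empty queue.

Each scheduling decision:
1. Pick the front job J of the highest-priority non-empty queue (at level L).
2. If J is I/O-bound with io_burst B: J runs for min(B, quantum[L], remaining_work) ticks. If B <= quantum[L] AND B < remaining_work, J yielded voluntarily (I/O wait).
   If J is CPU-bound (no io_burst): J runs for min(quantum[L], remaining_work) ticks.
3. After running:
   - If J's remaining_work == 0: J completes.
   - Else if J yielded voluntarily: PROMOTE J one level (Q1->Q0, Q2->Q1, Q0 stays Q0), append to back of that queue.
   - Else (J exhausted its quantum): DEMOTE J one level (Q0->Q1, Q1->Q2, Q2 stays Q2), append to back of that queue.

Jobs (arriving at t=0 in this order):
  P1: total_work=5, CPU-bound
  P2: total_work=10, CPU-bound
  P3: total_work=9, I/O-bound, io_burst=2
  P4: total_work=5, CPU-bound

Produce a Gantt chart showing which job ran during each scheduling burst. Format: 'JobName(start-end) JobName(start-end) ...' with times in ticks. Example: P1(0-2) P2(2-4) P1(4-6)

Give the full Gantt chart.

t=0-3: P1@Q0 runs 3, rem=2, quantum used, demote→Q1. Q0=[P2,P3,P4] Q1=[P1] Q2=[]
t=3-6: P2@Q0 runs 3, rem=7, quantum used, demote→Q1. Q0=[P3,P4] Q1=[P1,P2] Q2=[]
t=6-8: P3@Q0 runs 2, rem=7, I/O yield, promote→Q0. Q0=[P4,P3] Q1=[P1,P2] Q2=[]
t=8-11: P4@Q0 runs 3, rem=2, quantum used, demote→Q1. Q0=[P3] Q1=[P1,P2,P4] Q2=[]
t=11-13: P3@Q0 runs 2, rem=5, I/O yield, promote→Q0. Q0=[P3] Q1=[P1,P2,P4] Q2=[]
t=13-15: P3@Q0 runs 2, rem=3, I/O yield, promote→Q0. Q0=[P3] Q1=[P1,P2,P4] Q2=[]
t=15-17: P3@Q0 runs 2, rem=1, I/O yield, promote→Q0. Q0=[P3] Q1=[P1,P2,P4] Q2=[]
t=17-18: P3@Q0 runs 1, rem=0, completes. Q0=[] Q1=[P1,P2,P4] Q2=[]
t=18-20: P1@Q1 runs 2, rem=0, completes. Q0=[] Q1=[P2,P4] Q2=[]
t=20-25: P2@Q1 runs 5, rem=2, quantum used, demote→Q2. Q0=[] Q1=[P4] Q2=[P2]
t=25-27: P4@Q1 runs 2, rem=0, completes. Q0=[] Q1=[] Q2=[P2]
t=27-29: P2@Q2 runs 2, rem=0, completes. Q0=[] Q1=[] Q2=[]

Answer: P1(0-3) P2(3-6) P3(6-8) P4(8-11) P3(11-13) P3(13-15) P3(15-17) P3(17-18) P1(18-20) P2(20-25) P4(25-27) P2(27-29)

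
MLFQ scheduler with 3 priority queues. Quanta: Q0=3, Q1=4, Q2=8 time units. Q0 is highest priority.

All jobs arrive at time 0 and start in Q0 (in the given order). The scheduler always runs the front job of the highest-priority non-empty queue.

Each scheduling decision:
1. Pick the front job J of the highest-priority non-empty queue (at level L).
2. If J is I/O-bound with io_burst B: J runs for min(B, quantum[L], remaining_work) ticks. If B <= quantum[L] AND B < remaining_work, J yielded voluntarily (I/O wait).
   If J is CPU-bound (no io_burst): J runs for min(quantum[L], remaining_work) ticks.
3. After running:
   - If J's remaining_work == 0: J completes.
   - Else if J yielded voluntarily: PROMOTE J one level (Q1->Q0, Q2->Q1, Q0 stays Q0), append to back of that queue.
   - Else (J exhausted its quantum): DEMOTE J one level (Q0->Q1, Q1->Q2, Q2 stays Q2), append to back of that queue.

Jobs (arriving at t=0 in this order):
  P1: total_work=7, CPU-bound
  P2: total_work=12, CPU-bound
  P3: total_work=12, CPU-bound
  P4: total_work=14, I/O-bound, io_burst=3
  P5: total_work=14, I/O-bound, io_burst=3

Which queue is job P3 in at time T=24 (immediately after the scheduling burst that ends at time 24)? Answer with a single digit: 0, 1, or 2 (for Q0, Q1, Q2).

t=0-3: P1@Q0 runs 3, rem=4, quantum used, demote→Q1. Q0=[P2,P3,P4,P5] Q1=[P1] Q2=[]
t=3-6: P2@Q0 runs 3, rem=9, quantum used, demote→Q1. Q0=[P3,P4,P5] Q1=[P1,P2] Q2=[]
t=6-9: P3@Q0 runs 3, rem=9, quantum used, demote→Q1. Q0=[P4,P5] Q1=[P1,P2,P3] Q2=[]
t=9-12: P4@Q0 runs 3, rem=11, I/O yield, promote→Q0. Q0=[P5,P4] Q1=[P1,P2,P3] Q2=[]
t=12-15: P5@Q0 runs 3, rem=11, I/O yield, promote→Q0. Q0=[P4,P5] Q1=[P1,P2,P3] Q2=[]
t=15-18: P4@Q0 runs 3, rem=8, I/O yield, promote→Q0. Q0=[P5,P4] Q1=[P1,P2,P3] Q2=[]
t=18-21: P5@Q0 runs 3, rem=8, I/O yield, promote→Q0. Q0=[P4,P5] Q1=[P1,P2,P3] Q2=[]
t=21-24: P4@Q0 runs 3, rem=5, I/O yield, promote→Q0. Q0=[P5,P4] Q1=[P1,P2,P3] Q2=[]
t=24-27: P5@Q0 runs 3, rem=5, I/O yield, promote→Q0. Q0=[P4,P5] Q1=[P1,P2,P3] Q2=[]
t=27-30: P4@Q0 runs 3, rem=2, I/O yield, promote→Q0. Q0=[P5,P4] Q1=[P1,P2,P3] Q2=[]
t=30-33: P5@Q0 runs 3, rem=2, I/O yield, promote→Q0. Q0=[P4,P5] Q1=[P1,P2,P3] Q2=[]
t=33-35: P4@Q0 runs 2, rem=0, completes. Q0=[P5] Q1=[P1,P2,P3] Q2=[]
t=35-37: P5@Q0 runs 2, rem=0, completes. Q0=[] Q1=[P1,P2,P3] Q2=[]
t=37-41: P1@Q1 runs 4, rem=0, completes. Q0=[] Q1=[P2,P3] Q2=[]
t=41-45: P2@Q1 runs 4, rem=5, quantum used, demote→Q2. Q0=[] Q1=[P3] Q2=[P2]
t=45-49: P3@Q1 runs 4, rem=5, quantum used, demote→Q2. Q0=[] Q1=[] Q2=[P2,P3]
t=49-54: P2@Q2 runs 5, rem=0, completes. Q0=[] Q1=[] Q2=[P3]
t=54-59: P3@Q2 runs 5, rem=0, completes. Q0=[] Q1=[] Q2=[]

Answer: 1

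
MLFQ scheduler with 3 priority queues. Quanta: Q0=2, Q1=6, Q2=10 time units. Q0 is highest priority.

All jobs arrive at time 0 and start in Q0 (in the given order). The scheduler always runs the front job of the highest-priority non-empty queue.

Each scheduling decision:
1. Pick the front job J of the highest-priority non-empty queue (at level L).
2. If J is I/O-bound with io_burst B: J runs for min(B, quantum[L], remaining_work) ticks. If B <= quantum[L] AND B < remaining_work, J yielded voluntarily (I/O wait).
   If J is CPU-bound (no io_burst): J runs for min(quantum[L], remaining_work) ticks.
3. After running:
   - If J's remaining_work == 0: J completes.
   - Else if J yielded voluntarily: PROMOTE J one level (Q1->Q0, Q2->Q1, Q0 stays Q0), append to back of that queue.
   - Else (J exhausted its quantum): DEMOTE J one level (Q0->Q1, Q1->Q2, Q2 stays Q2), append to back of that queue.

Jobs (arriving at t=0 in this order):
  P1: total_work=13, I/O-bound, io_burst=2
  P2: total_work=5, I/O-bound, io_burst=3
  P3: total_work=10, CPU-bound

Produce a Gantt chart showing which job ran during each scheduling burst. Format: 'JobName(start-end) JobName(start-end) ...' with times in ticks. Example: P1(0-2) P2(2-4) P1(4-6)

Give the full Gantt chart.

Answer: P1(0-2) P2(2-4) P3(4-6) P1(6-8) P1(8-10) P1(10-12) P1(12-14) P1(14-16) P1(16-17) P2(17-20) P3(20-26) P3(26-28)

Derivation:
t=0-2: P1@Q0 runs 2, rem=11, I/O yield, promote→Q0. Q0=[P2,P3,P1] Q1=[] Q2=[]
t=2-4: P2@Q0 runs 2, rem=3, quantum used, demote→Q1. Q0=[P3,P1] Q1=[P2] Q2=[]
t=4-6: P3@Q0 runs 2, rem=8, quantum used, demote→Q1. Q0=[P1] Q1=[P2,P3] Q2=[]
t=6-8: P1@Q0 runs 2, rem=9, I/O yield, promote→Q0. Q0=[P1] Q1=[P2,P3] Q2=[]
t=8-10: P1@Q0 runs 2, rem=7, I/O yield, promote→Q0. Q0=[P1] Q1=[P2,P3] Q2=[]
t=10-12: P1@Q0 runs 2, rem=5, I/O yield, promote→Q0. Q0=[P1] Q1=[P2,P3] Q2=[]
t=12-14: P1@Q0 runs 2, rem=3, I/O yield, promote→Q0. Q0=[P1] Q1=[P2,P3] Q2=[]
t=14-16: P1@Q0 runs 2, rem=1, I/O yield, promote→Q0. Q0=[P1] Q1=[P2,P3] Q2=[]
t=16-17: P1@Q0 runs 1, rem=0, completes. Q0=[] Q1=[P2,P3] Q2=[]
t=17-20: P2@Q1 runs 3, rem=0, completes. Q0=[] Q1=[P3] Q2=[]
t=20-26: P3@Q1 runs 6, rem=2, quantum used, demote→Q2. Q0=[] Q1=[] Q2=[P3]
t=26-28: P3@Q2 runs 2, rem=0, completes. Q0=[] Q1=[] Q2=[]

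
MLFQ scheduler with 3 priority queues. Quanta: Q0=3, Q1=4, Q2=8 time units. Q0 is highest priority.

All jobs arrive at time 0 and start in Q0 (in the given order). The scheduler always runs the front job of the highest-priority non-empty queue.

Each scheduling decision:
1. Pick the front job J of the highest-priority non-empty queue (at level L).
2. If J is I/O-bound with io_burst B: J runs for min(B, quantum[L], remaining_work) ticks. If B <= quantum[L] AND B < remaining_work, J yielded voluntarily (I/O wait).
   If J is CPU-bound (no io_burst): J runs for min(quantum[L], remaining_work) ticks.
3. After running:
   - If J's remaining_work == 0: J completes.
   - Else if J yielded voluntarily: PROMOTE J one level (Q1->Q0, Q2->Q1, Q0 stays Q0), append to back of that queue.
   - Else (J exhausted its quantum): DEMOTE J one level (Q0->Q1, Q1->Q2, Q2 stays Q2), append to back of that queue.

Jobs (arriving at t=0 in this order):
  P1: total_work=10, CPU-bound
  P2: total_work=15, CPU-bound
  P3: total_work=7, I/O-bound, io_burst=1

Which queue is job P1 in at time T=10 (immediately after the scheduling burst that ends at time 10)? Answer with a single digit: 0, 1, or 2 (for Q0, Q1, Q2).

t=0-3: P1@Q0 runs 3, rem=7, quantum used, demote→Q1. Q0=[P2,P3] Q1=[P1] Q2=[]
t=3-6: P2@Q0 runs 3, rem=12, quantum used, demote→Q1. Q0=[P3] Q1=[P1,P2] Q2=[]
t=6-7: P3@Q0 runs 1, rem=6, I/O yield, promote→Q0. Q0=[P3] Q1=[P1,P2] Q2=[]
t=7-8: P3@Q0 runs 1, rem=5, I/O yield, promote→Q0. Q0=[P3] Q1=[P1,P2] Q2=[]
t=8-9: P3@Q0 runs 1, rem=4, I/O yield, promote→Q0. Q0=[P3] Q1=[P1,P2] Q2=[]
t=9-10: P3@Q0 runs 1, rem=3, I/O yield, promote→Q0. Q0=[P3] Q1=[P1,P2] Q2=[]
t=10-11: P3@Q0 runs 1, rem=2, I/O yield, promote→Q0. Q0=[P3] Q1=[P1,P2] Q2=[]
t=11-12: P3@Q0 runs 1, rem=1, I/O yield, promote→Q0. Q0=[P3] Q1=[P1,P2] Q2=[]
t=12-13: P3@Q0 runs 1, rem=0, completes. Q0=[] Q1=[P1,P2] Q2=[]
t=13-17: P1@Q1 runs 4, rem=3, quantum used, demote→Q2. Q0=[] Q1=[P2] Q2=[P1]
t=17-21: P2@Q1 runs 4, rem=8, quantum used, demote→Q2. Q0=[] Q1=[] Q2=[P1,P2]
t=21-24: P1@Q2 runs 3, rem=0, completes. Q0=[] Q1=[] Q2=[P2]
t=24-32: P2@Q2 runs 8, rem=0, completes. Q0=[] Q1=[] Q2=[]

Answer: 1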